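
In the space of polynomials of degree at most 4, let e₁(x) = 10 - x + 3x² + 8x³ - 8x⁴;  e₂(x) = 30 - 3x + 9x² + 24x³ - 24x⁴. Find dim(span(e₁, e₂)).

1

Pass to coordinate vectors with respect to the basis {1, x, …, x⁴}.
Apply Gaussian elimination to the matrix whose rows are e₁, e₂.
There is 1 pivot column, so rank = 1.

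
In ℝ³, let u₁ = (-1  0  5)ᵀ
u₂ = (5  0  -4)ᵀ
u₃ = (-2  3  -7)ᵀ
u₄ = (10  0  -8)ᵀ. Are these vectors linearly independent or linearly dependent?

linearly dependent

There are 4 vectors in a 3-dimensional space, so they cannot be linearly independent.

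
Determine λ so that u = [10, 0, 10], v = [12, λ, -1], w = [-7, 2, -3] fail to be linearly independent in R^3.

λ = -13/2

Dependence holds iff the 3×3 matrix [u v w] is singular.
Expanding, det = 40*λ + 260.
Solving 40*λ + 260 = 0 yields λ = -13/2.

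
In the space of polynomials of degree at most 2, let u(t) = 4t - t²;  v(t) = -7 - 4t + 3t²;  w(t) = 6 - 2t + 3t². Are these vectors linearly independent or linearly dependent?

Write each element as a coordinate vector in ℝ³ using {1, t, t²}.
Form the 3×3 matrix with these as columns; its determinant is 118.
A nonzero determinant means the columns are linearly independent.

linearly independent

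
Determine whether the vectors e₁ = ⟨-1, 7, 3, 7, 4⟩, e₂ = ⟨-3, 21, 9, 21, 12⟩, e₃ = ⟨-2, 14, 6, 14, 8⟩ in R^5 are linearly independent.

linearly dependent

Row-reduce the matrix whose columns are e₁, e₂, e₃.
The reduction yields 1 nonzero row, so the rank is 1.
Since rank 1 < 3, the set is linearly dependent.
Indeed 3e₁ - e₂ = 0.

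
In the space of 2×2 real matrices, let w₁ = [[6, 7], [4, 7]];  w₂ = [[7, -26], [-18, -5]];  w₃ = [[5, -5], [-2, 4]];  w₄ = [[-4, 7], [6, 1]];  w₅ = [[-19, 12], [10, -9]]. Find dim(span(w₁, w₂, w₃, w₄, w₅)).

3

Use coordinates relative to {E₁₁, E₁₂, E₂₁, E₂₂}.
Row-reduce the 5×4 matrix with these as rows.
There are 3 pivot columns, so rank = 3.
(With 5 elements in a 4-dimensional space the rank is at most 4.)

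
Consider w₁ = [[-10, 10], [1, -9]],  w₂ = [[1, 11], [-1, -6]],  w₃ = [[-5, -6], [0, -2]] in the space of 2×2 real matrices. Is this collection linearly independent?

linearly independent

Take coordinates with respect to the standard basis {E₁₁, E₁₂, E₂₁, E₂₂}.
Place the vectors as rows of a 3×4 matrix and reduce to echelon form.
The reduction yields 3 nonzero rows, so the rank is 3.
Since rank = 3 (the number of vectors), the set is linearly independent.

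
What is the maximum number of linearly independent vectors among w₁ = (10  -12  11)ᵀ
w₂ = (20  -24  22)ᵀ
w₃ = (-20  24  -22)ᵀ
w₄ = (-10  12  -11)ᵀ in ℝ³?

Form the matrix with w₁, w₂, w₃, w₄ as columns and reduce.
Exactly 1 pivot survives; hence the rank is 1.
(With 4 elements in a 3-dimensional space the rank is at most 3.)

1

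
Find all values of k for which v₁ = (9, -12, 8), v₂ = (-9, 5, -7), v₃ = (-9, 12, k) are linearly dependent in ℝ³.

Place the vectors as rows of a 3×3 matrix; dependence ⇔ determinant zero.
Cofactor expansion gives det = -63*k - 504.
Setting this to zero gives k = -8.

k = -8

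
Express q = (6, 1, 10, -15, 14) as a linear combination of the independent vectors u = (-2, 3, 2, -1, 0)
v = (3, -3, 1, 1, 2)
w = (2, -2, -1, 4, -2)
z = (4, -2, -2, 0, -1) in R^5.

Write q = c₁u + … + c₄z and equate components.
Row-reducing the augmented matrix gives the unique coefficients (c₁, …, c₄) = (3, 4, -4, 2).

q = 3u + 4v - 4w + 2z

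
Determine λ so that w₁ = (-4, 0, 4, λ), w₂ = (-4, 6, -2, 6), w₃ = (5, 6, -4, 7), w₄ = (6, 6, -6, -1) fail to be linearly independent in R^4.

Dependence holds iff the 4×4 matrix [w₁ w₂ w₃ w₄] is singular.
Expanding, det = 1320 - 96*λ.
This vanishes exactly when λ = 55/4.

λ = 55/4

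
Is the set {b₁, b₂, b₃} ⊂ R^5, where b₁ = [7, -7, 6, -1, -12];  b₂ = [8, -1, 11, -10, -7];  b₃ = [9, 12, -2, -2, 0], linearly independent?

Place the vectors as rows of a 3×5 matrix and reduce to echelon form.
The reduction yields 3 nonzero rows, so the rank is 3.
Since rank = 3 (the number of vectors), the set is linearly independent.

linearly independent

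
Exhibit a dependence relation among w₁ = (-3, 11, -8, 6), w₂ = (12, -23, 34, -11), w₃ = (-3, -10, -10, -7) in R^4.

3w₁ + w₂ + w₃ = 0

Solve the homogeneous system with w₁, w₂, w₃ as columns by row-reducing the coefficient matrix.
The free variable yields coefficients (3, 1, 1) (any nonzero multiple also works).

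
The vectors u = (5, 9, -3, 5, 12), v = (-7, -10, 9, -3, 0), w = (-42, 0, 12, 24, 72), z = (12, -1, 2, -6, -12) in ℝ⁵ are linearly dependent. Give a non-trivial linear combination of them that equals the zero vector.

Set up α₁u + … + α₄z = 0 and solve the homogeneous system.
One solution (up to scaling) is (3, 3, -1, -3).

3u + 3v - w - 3z = 0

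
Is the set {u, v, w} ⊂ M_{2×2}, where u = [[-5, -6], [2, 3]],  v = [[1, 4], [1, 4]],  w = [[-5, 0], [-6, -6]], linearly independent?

Write each element as a coordinate vector in ℝ⁴ using {E₁₁, E₁₂, E₂₁, E₂₂}.
Row-reduce the matrix whose columns are u, v, w.
The reduction yields 3 nonzero rows, so the rank is 3.
Since rank = 3 (the number of vectors), the set is linearly independent.

linearly independent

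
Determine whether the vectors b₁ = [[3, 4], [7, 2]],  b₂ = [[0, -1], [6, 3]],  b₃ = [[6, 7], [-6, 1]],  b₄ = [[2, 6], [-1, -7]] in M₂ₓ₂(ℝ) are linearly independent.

Write each element as a coordinate vector in ℝ⁴ using {E₁₁, E₁₂, E₂₁, E₂₂}.
Row-reduce the matrix whose columns are b₁, b₂, b₃, b₄.
The reduction yields 4 nonzero rows, so the rank is 4.
Since rank = 4 (the number of vectors), the set is linearly independent.

linearly independent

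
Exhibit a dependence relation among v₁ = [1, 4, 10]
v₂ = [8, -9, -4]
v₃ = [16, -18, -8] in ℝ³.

2v₂ - v₃ = 0

Solve the homogeneous system with v₁, v₂, v₃ as columns by row-reducing the coefficient matrix.
The free variable yields coefficients (0, 2, -1) (any nonzero multiple also works).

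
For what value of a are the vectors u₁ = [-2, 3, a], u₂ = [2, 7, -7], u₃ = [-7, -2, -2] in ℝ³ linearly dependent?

Place the vectors as rows of a 3×3 matrix; dependence ⇔ determinant zero.
Cofactor expansion gives det = 45*a + 215.
This vanishes exactly when a = -43/9.

a = -43/9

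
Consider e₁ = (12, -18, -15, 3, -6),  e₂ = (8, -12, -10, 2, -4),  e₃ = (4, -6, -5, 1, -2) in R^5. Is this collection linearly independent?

Row-reduce the matrix whose columns are e₁, e₂, e₃.
The reduction yields 1 nonzero row, so the rank is 1.
Since rank 1 < 3, the set is linearly dependent.
Indeed 2e₁ - 3e₂ = 0.

linearly dependent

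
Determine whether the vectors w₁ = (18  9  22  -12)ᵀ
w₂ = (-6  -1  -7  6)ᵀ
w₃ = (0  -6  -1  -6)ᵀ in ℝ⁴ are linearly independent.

Row-reduce the matrix whose columns are w₁, w₂, w₃.
The reduction yields 2 nonzero rows, so the rank is 2.
Since rank 2 < 3, the set is linearly dependent.
Indeed w₁ + 3w₂ + w₃ = 0.

linearly dependent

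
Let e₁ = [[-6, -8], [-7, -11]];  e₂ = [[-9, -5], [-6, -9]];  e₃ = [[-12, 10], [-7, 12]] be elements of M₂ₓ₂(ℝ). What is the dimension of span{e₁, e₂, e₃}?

Represent each element by its coordinate vector in ℝ⁴.
Apply Gaussian elimination to the matrix whose rows are e₁, e₂, e₃.
There are 3 pivot columns, so rank = 3.

3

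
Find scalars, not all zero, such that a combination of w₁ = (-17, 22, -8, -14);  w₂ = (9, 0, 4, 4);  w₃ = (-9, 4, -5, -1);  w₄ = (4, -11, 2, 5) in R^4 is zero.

w₁ + w₂ + 2w₄ = 0

Set up α₁w₁ + … + α₄w₄ = 0 and solve the homogeneous system.
The free variable yields coefficients (1, 1, 0, 2) (any nonzero multiple also works).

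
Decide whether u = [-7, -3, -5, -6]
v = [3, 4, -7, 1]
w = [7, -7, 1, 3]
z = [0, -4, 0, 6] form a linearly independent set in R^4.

Place the vectors as rows of a 4×4 matrix and reduce to echelon form.
The reduction yields 4 nonzero rows, so the rank is 4.
Since rank = 4 (the number of vectors), the set is linearly independent.

linearly independent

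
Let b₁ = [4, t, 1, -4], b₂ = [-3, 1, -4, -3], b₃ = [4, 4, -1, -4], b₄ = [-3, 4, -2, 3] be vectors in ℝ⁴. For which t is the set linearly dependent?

t = -12/11

The set is linearly dependent precisely when det[b₁; b₂; b₃; b₄] = 0.
Cofactor expansion gives det = -66*t - 72.
Solving -66*t - 72 = 0 yields t = -12/11.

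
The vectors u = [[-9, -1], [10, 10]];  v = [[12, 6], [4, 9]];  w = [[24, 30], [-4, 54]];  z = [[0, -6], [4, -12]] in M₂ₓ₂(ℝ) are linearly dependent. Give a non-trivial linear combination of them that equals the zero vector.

2v - w - 3z = 0

Write each element as a vector in ℝ⁴ using {E₁₁, E₁₂, E₂₁, E₂₂}.
Row-reduce the matrix with u, v, w, z as columns; the null space gives the coefficients.
A generator of the null space is (0, 2, -1, -3).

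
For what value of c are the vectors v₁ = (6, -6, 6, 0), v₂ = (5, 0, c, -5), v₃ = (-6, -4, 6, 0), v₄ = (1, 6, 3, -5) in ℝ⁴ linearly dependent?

The set is linearly dependent precisely when det[v₁; v₂; v₃; v₄] = 0.
Cofactor expansion gives det = 2820 - 300*c.
This vanishes exactly when c = 47/5.

c = 47/5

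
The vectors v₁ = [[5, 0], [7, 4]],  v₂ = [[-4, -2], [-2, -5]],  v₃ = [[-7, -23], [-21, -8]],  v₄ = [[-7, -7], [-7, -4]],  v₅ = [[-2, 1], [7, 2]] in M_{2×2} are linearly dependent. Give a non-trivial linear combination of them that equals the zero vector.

Take coordinates with respect to {E₁₁, E₁₂, E₂₁, E₂₂}.
Set up α₁v₁ + … + α₅v₅ = 0 and solve the homogeneous system.
One solution (up to scaling) is (2, 0, -1, 3, -2).

2v₁ - v₃ + 3v₄ - 2v₅ = 0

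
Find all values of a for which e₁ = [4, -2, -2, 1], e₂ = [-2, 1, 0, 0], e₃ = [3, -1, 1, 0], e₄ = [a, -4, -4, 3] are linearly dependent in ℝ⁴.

a = 10

Dependence holds iff the 4×4 matrix [e₁ e₂ e₃ e₄] is singular.
The determinant works out to 10 - a.
This vanishes exactly when a = 10.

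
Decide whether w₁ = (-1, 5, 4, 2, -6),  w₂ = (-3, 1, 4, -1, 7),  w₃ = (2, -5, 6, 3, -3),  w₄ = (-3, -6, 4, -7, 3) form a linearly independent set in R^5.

Row-reduce the matrix whose columns are w₁, w₂, w₃, w₄.
The reduction yields 4 nonzero rows, so the rank is 4.
Since rank = 4 (the number of vectors), the set is linearly independent.

linearly independent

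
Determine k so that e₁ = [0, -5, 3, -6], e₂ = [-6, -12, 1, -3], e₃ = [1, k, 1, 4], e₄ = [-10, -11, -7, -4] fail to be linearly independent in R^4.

k = 2

Place the vectors as rows of a 4×4 matrix; dependence ⇔ determinant zero.
Expanding, det = 294*k - 588.
Solving 294*k - 588 = 0 yields k = 2.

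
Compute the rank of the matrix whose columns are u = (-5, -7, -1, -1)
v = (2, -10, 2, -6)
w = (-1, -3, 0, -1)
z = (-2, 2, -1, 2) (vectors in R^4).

rank 2

Row-reduce the 4×4 matrix with these as rows.
Reduction leaves 2 leading entries, giving rank 2.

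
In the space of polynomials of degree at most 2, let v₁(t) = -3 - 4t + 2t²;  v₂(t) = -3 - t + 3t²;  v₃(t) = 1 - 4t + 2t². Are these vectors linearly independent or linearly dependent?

Take coordinates with respect to the standard basis {1, t, t²}.
Row-reduce the matrix whose columns are v₁, v₂, v₃.
The reduction yields 3 nonzero rows, so the rank is 3.
Since rank = 3 (the number of vectors), the set is linearly independent.

linearly independent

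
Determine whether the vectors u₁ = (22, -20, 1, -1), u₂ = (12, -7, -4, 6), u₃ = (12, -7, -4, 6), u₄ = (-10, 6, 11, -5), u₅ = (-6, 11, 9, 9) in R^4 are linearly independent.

There are 5 vectors in a 4-dimensional space, so they cannot be linearly independent.

linearly dependent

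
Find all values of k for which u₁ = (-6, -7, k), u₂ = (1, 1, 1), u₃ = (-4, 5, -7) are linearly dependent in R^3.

k = -17/3

The vectors are dependent exactly when the determinant of the matrix with rows u₁, u₂, u₃ vanishes.
Cofactor expansion gives det = 9*k + 51.
Setting this to zero gives k = -17/3.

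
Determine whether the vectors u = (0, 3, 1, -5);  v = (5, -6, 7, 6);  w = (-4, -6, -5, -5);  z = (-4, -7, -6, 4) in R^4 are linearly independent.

linearly independent

The matrix [u|v|w|z] has determinant -280.
A nonzero determinant means the columns are linearly independent.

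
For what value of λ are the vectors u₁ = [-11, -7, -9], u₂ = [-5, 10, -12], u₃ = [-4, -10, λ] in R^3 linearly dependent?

λ = 6/5

Place the vectors as rows of a 3×3 matrix; dependence ⇔ determinant zero.
The determinant works out to 174 - 145*λ.
This vanishes exactly when λ = 6/5.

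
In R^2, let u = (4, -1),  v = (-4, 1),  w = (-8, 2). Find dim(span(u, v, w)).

Apply Gaussian elimination to the matrix whose rows are u, v, w.
There is 1 pivot column, so rank = 1.
(With 3 elements in a 2-dimensional space the rank is at most 2.)

dim = 1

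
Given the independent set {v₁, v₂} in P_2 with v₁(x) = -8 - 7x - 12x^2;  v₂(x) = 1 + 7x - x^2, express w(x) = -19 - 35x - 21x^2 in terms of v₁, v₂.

Identify each element with its coordinate vector in ℝ³ via {1, x, x^2}.
Set up the augmented matrix [v₁ | v₂ | w] and row-reduce.
Row-reducing the augmented matrix gives the unique coefficients (α₁, α₂) = (2, -3).

w = 2v₁ - 3v₂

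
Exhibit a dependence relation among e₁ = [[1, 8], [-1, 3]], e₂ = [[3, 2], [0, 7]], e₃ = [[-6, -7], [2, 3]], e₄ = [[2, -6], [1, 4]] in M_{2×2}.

e₁ - e₂ + e₄ = 0

Pass to coordinate vectors relative to the basis {E₁₁, E₁₂, E₂₁, E₂₂}.
Set up α₁e₁ + … + α₄e₄ = 0 and solve the homogeneous system.
The free variable yields coefficients (1, -1, 0, 1) (any nonzero multiple also works).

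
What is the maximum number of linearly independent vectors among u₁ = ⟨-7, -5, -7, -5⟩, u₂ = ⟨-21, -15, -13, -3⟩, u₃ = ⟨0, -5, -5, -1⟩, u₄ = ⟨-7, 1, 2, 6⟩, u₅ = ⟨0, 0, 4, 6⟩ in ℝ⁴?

4

Put the 4×5 matrix [u₁|u₂|u₃|u₄|u₅] into echelon form.
There are 4 pivot columns, so rank = 4.
(With 5 elements in a 4-dimensional space the rank is at most 4.)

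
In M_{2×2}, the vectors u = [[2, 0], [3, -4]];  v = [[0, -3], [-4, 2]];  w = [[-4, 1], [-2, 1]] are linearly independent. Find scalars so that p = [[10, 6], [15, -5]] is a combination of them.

Identify each element with its coordinate vector in ℝ⁴ via {E₁₁, E₁₂, E₂₁, E₂₂}.
Write p = a₁u + … + a₃w and equate components.
Back-substitution yields (a₁, a₂, a₃) = (-1, -3, -3).

p = -u - 3v - 3w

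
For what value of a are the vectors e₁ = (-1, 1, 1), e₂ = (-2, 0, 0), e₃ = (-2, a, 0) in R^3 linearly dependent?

a = 0

Dependence holds iff the 3×3 matrix [e₁ e₂ e₃] is singular.
Cofactor expansion gives det = -2*a.
Setting this to zero gives a = 0.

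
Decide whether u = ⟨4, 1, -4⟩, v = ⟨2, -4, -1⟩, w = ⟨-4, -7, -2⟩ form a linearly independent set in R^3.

linearly independent

Row-reduce the matrix whose columns are u, v, w.
The reduction yields 3 nonzero rows, so the rank is 3.
Since rank = 3 (the number of vectors), the set is linearly independent.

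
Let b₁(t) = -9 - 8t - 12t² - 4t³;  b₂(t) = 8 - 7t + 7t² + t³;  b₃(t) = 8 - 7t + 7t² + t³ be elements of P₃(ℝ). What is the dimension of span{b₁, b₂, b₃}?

Pass to coordinate vectors with respect to the basis {1, t, …, t³}.
Row-reduce the 3×4 matrix with these as rows.
Exactly 2 pivots survive; hence the rank is 2.

dim = 2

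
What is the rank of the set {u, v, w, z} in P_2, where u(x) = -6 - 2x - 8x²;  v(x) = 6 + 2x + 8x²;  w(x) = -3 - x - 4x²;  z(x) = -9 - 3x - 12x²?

rank 1

Use coordinates relative to {1, x, x²}.
Row-reduce the 4×3 matrix with these as rows.
Exactly 1 pivot survives; hence the rank is 1.
(With 4 elements in a 3-dimensional space the rank is at most 3.)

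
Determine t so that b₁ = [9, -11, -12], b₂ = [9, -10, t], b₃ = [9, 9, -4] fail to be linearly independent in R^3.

t = -58/5

The set is linearly dependent precisely when det[b₁; b₂; b₃] = 0.
The determinant works out to -180*t - 2088.
This vanishes exactly when t = -58/5.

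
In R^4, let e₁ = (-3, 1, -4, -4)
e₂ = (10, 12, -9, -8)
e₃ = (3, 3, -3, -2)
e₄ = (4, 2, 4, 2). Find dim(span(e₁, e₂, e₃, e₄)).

Row-reduce the 4×4 matrix with these as rows.
There are 3 pivot columns, so rank = 3.

dim = 3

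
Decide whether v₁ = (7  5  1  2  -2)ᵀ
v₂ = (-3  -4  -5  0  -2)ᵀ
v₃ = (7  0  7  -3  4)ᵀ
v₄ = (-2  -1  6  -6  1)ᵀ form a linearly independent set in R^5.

Place the vectors as rows of a 4×5 matrix and reduce to echelon form.
The reduction yields 4 nonzero rows, so the rank is 4.
Since rank = 4 (the number of vectors), the set is linearly independent.

linearly independent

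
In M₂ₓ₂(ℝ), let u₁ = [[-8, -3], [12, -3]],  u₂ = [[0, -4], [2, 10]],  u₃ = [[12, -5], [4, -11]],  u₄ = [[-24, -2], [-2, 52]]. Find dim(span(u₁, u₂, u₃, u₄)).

Represent each element by its coordinate vector in ℝ⁴.
Form the matrix with u₁, u₂, u₃, u₄ as columns and reduce.
There are 3 pivot columns, so rank = 3.

dim = 3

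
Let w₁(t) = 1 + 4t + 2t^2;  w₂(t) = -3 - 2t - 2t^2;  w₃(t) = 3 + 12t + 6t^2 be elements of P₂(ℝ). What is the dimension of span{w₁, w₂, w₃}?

dim = 2

Use coordinates relative to {1, t, t^2}.
Put the 3×3 matrix [w₁|w₂|w₃] into echelon form.
Exactly 2 pivots survive; hence the rank is 2.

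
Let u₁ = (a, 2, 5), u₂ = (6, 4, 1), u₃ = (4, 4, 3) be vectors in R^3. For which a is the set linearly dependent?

a = -3/2

The set is linearly dependent precisely when det[u₁; u₂; u₃] = 0.
Cofactor expansion gives det = 8*a + 12.
Setting this to zero gives a = -3/2.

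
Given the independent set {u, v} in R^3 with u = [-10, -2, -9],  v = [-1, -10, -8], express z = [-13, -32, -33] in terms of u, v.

z = u + 3v

Solve the system with u, v as columns and z as the right-hand side.
Back-substitution yields (α₁, α₂) = (1, 3).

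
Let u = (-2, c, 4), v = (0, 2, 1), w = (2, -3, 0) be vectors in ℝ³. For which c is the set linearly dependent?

The vectors are dependent exactly when the determinant of the matrix with rows u, v, w vanishes.
The determinant works out to 2*c - 22.
Setting this to zero gives c = 11.

c = 11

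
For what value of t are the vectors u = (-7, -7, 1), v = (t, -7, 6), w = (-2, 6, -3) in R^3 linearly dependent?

t = 35/3

The vectors are dependent exactly when the determinant of the matrix with rows u, v, w vanishes.
Expanding, det = 175 - 15*t.
Setting this to zero gives t = 35/3.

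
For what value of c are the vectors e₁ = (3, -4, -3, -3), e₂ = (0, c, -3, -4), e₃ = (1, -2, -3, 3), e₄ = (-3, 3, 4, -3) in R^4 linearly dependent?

Place the vectors as rows of a 4×4 matrix; dependence ⇔ determinant zero.
Cofactor expansion gives det = 24*c + 104.
This vanishes exactly when c = -13/3.

c = -13/3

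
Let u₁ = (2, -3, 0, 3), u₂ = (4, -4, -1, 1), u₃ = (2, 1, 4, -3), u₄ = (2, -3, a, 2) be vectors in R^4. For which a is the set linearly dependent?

a = -3/2

Dependence holds iff the 4×4 matrix [u₁ u₂ u₃ u₄] is singular.
The determinant works out to -16*a - 24.
Solving -16*a - 24 = 0 yields a = -3/2.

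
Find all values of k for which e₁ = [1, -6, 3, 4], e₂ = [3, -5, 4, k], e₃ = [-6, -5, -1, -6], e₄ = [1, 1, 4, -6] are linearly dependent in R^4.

k = 28/5

Place the vectors as rows of a 4×4 matrix; dependence ⇔ determinant zero.
The determinant works out to 896 - 160*k.
This vanishes exactly when k = 28/5.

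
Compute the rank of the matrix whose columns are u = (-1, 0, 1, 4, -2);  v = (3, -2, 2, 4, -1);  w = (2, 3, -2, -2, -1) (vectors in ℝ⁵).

Row-reduce the 3×5 matrix with these as rows.
The echelon form has 3 nonzero rows, so the rank is 3.

rank 3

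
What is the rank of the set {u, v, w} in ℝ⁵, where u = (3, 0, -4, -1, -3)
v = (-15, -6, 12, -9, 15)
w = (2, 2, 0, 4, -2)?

rank 2

Put the 5×3 matrix [u|v|w] into echelon form.
The echelon form has 2 nonzero rows, so the rank is 2.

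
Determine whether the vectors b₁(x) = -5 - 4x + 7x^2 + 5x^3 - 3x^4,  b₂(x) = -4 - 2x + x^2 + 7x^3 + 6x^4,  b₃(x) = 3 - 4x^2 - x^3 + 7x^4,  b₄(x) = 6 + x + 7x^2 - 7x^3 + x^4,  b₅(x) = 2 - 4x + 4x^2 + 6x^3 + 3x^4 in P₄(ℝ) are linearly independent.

linearly independent

Take coordinates with respect to the standard basis {1, x, …, x^4}.
Form the 5×5 matrix with these as columns; its determinant is -10033.
A nonzero determinant means the columns are linearly independent.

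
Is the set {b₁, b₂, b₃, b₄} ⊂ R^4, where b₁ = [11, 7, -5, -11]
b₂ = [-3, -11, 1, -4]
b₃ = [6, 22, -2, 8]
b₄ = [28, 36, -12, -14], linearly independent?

linearly dependent

Place the vectors as rows of a 4×4 matrix and reduce to echelon form.
The reduction yields 2 nonzero rows, so the rank is 2.
Since rank 2 < 4, the set is linearly dependent.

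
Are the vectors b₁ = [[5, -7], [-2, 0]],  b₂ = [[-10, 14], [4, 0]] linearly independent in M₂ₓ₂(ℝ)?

linearly dependent

Take coordinates with respect to the standard basis {E₁₁, E₁₂, E₂₁, E₂₂}.
Place the vectors as rows of a 2×4 matrix and reduce to echelon form.
The reduction yields 1 nonzero row, so the rank is 1.
Since rank 1 < 2, the set is linearly dependent.
Indeed 2b₁ + b₂ = 0.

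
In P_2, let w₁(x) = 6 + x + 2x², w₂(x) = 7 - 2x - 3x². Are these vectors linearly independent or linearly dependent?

Take coordinates with respect to the standard basis {1, x, x²}.
Row-reduce the matrix whose columns are w₁, w₂.
The reduction yields 2 nonzero rows, so the rank is 2.
Since rank = 2 (the number of vectors), the set is linearly independent.

linearly independent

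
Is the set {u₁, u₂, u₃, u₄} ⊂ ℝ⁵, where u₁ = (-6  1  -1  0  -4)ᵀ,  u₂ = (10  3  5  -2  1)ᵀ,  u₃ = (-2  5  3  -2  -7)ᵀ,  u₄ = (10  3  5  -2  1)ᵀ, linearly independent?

Place the vectors as rows of a 4×5 matrix and reduce to echelon form.
The reduction yields 2 nonzero rows, so the rank is 2.
Since rank 2 < 4, the set is linearly dependent.

linearly dependent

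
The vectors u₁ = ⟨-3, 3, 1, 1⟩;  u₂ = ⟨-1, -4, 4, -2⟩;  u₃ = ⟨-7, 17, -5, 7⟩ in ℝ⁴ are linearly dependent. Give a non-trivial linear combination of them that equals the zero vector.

Row-reduce the matrix with u₁, u₂, u₃ as columns; the null space gives the coefficients.
One solution (up to scaling) is (3, -2, -1).

3u₁ - 2u₂ - u₃ = 0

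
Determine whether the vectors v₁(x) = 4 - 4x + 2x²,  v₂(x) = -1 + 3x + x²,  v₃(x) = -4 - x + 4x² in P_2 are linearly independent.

linearly independent

Take coordinates with respect to the standard basis {1, x, x²}.
Row-reduce the matrix whose columns are v₁, v₂, v₃.
The reduction yields 3 nonzero rows, so the rank is 3.
Since rank = 3 (the number of vectors), the set is linearly independent.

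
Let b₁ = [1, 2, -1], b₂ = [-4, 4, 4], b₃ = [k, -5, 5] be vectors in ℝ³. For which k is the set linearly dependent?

k = -5

Dependence holds iff the 3×3 matrix [b₁ b₂ b₃] is singular.
Expanding, det = 12*k + 60.
This vanishes exactly when k = -5.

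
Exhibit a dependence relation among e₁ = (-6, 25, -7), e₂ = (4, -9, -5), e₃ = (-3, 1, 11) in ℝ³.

e₁ + 3e₂ + 2e₃ = 0

Solve the homogeneous system with e₁, e₂, e₃ as columns by row-reducing the coefficient matrix.
The free variable yields coefficients (1, 3, 2) (any nonzero multiple also works).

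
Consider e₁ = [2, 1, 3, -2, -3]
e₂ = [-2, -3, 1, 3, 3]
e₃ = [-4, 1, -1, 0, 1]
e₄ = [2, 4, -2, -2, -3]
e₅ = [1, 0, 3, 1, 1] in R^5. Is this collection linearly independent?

Form the 5×5 matrix with these as columns; its determinant is -170.
A nonzero determinant means the columns are linearly independent.

linearly independent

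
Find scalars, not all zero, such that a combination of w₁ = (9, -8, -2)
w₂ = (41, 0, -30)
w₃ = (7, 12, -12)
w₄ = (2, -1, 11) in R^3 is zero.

3w₁ - w₂ + 2w₃ = 0

Row-reduce the matrix with w₁, w₂, w₃, w₄ as columns; the null space gives the coefficients.
The free variable yields coefficients (3, -1, 2, 0) (any nonzero multiple also works).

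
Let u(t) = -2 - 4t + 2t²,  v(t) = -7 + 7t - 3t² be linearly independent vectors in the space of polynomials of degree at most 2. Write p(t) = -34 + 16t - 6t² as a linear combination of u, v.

Identify each element with its coordinate vector in ℝ³ via {1, t, t²}.
Write p = a₁u + a₂v and equate components.
Row-reducing the augmented matrix gives the unique coefficients (a₁, a₂) = (3, 4).

p = 3u + 4v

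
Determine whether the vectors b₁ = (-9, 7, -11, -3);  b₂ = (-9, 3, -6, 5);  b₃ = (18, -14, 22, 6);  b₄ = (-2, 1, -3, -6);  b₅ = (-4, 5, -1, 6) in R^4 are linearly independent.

linearly dependent

There are 5 vectors in a 4-dimensional space, so they cannot be linearly independent.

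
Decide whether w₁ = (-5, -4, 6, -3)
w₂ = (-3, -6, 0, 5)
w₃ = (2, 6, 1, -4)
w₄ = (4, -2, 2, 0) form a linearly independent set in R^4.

linearly independent

Form the 4×4 matrix with these as columns; its determinant is -452.
A nonzero determinant means the columns are linearly independent.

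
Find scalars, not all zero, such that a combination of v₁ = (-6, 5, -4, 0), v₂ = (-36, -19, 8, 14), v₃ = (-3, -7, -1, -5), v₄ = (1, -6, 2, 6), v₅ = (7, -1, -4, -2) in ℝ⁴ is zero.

Write the vectors as columns of a matrix and find a nonzero vector in its null space.
The free variable yields coefficients (2, -1, 2, 3, -3) (any nonzero multiple also works).

2v₁ - v₂ + 2v₃ + 3v₄ - 3v₅ = 0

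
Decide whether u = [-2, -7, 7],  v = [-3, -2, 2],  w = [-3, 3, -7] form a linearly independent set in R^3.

Row-reduce the matrix whose columns are u, v, w.
The reduction yields 3 nonzero rows, so the rank is 3.
Since rank = 3 (the number of vectors), the set is linearly independent.

linearly independent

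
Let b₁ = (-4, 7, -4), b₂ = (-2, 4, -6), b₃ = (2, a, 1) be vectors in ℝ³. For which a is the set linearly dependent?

Place the vectors as rows of a 3×3 matrix; dependence ⇔ determinant zero.
Expanding, det = -16*a - 54.
This vanishes exactly when a = -27/8.

a = -27/8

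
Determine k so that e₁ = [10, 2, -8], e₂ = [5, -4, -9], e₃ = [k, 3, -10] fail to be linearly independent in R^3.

Place the vectors as rows of a 3×3 matrix; dependence ⇔ determinant zero.
Expanding, det = 650 - 50*k.
Setting this to zero gives k = 13.

k = 13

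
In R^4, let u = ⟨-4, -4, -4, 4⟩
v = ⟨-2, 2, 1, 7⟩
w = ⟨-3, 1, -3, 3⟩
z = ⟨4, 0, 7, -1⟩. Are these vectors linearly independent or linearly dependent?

Place the vectors as rows of a 4×4 matrix and reduce to echelon form.
The reduction yields 4 nonzero rows, so the rank is 4.
Since rank = 4 (the number of vectors), the set is linearly independent.

linearly independent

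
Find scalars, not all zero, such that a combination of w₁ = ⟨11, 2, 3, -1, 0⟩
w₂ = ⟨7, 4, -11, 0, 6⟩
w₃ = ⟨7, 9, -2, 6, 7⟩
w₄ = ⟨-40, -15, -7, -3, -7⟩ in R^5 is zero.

Row-reduce the matrix with w₁, w₂, w₃, w₄ as columns; the null space gives the coefficients.
The free variable yields coefficients (3, 0, 1, 1) (any nonzero multiple also works).

3w₁ + w₃ + w₄ = 0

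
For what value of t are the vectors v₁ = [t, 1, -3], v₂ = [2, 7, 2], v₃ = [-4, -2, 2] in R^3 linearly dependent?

t = 14/3

The vectors are dependent exactly when the determinant of the matrix with rows v₁, v₂, v₃ vanishes.
The determinant works out to 18*t - 84.
Solving 18*t - 84 = 0 yields t = 14/3.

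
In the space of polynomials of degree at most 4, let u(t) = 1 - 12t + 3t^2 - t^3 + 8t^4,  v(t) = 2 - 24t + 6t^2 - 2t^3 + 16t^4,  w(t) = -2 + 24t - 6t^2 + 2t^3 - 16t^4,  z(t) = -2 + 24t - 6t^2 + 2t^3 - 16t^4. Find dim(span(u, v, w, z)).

1

Use coordinates relative to {1, t, …, t^4}.
Apply Gaussian elimination to the matrix whose rows are u, v, w, z.
There is 1 pivot column, so rank = 1.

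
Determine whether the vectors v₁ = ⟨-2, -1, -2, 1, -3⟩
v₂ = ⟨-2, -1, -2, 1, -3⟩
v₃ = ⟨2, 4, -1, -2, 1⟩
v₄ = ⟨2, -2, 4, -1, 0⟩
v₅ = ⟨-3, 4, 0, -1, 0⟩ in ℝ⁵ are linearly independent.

linearly dependent

Two of the vectors are equal, giving an immediate dependence.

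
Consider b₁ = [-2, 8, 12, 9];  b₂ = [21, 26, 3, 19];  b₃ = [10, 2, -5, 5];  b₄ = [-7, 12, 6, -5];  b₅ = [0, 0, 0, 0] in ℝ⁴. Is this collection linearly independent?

linearly dependent

There are 5 vectors in a 4-dimensional space, so they cannot be linearly independent.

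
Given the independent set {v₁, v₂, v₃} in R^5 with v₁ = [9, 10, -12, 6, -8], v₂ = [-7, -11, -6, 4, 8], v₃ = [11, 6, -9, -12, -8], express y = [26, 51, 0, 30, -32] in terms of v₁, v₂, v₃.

Since v₁, v₂, v₃ are independent, the coefficients expressing y are uniquely determined by a linear system.
The system has the unique solution (c₁, c₂, c₃) = (3, -3, -2).

y = 3v₁ - 3v₂ - 2v₃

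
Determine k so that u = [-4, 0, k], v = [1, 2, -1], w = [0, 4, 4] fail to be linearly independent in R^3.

Place the vectors as rows of a 3×3 matrix; dependence ⇔ determinant zero.
Cofactor expansion gives det = 4*k - 48.
Setting this to zero gives k = 12.

k = 12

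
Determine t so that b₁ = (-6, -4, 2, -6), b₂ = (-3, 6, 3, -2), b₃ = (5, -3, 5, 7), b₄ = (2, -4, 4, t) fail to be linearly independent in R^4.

Dependence holds iff the 4×4 matrix [b₁ b₂ b₃ b₄] is singular.
Cofactor expansion gives det = 1332 - 396*t.
This vanishes exactly when t = 37/11.

t = 37/11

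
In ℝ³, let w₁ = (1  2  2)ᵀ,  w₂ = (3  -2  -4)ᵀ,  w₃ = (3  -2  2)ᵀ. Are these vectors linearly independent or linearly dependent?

Place the vectors as rows of a 3×3 matrix and reduce to echelon form.
The reduction yields 3 nonzero rows, so the rank is 3.
Since rank = 3 (the number of vectors), the set is linearly independent.

linearly independent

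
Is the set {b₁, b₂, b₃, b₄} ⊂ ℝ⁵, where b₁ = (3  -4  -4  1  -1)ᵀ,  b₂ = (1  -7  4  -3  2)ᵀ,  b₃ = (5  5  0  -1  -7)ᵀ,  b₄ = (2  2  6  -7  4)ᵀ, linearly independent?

linearly independent

Place the vectors as rows of a 4×5 matrix and reduce to echelon form.
The reduction yields 4 nonzero rows, so the rank is 4.
Since rank = 4 (the number of vectors), the set is linearly independent.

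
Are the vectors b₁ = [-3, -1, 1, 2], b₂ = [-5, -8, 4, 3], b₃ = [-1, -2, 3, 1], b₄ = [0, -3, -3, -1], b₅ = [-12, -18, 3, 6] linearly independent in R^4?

There are 5 vectors in a 4-dimensional space, so they cannot be linearly independent.

linearly dependent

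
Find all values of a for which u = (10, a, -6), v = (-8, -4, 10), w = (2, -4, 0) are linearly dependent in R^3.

a = -8

Place the vectors as rows of a 3×3 matrix; dependence ⇔ determinant zero.
Expanding, det = 20*a + 160.
Solving 20*a + 160 = 0 yields a = -8.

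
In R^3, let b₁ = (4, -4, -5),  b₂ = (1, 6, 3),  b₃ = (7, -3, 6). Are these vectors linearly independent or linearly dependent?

linearly independent

The matrix [b₁|b₂|b₃] has determinant 345.
A nonzero determinant means the columns are linearly independent.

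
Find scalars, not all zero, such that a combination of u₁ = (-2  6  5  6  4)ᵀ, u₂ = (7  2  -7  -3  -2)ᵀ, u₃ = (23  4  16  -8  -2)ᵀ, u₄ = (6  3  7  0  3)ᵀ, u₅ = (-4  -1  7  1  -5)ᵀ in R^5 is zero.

Row-reduce the matrix with u₁, u₂, u₃, u₄, u₅ as columns; the null space gives the coefficients.
A generator of the null space is (1, -1, 1, -3, -1).

u₁ - u₂ + u₃ - 3u₄ - u₅ = 0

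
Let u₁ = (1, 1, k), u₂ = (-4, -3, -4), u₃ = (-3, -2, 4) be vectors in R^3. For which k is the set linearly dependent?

Place the vectors as rows of a 3×3 matrix; dependence ⇔ determinant zero.
Expanding, det = 8 - k.
Solving 8 - k = 0 yields k = 8.

k = 8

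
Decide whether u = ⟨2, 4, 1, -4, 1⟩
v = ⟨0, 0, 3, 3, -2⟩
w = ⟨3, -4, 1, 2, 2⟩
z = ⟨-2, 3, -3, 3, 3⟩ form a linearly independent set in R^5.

linearly independent

Place the vectors as rows of a 4×5 matrix and reduce to echelon form.
The reduction yields 4 nonzero rows, so the rank is 4.
Since rank = 4 (the number of vectors), the set is linearly independent.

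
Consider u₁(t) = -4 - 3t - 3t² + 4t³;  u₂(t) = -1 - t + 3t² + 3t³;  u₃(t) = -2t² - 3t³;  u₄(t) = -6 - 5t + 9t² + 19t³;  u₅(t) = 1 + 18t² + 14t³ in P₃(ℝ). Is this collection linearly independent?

Take coordinates with respect to the standard basis {1, t, …, t³}.
There are 5 vectors in a 4-dimensional space, so they cannot be linearly independent.

linearly dependent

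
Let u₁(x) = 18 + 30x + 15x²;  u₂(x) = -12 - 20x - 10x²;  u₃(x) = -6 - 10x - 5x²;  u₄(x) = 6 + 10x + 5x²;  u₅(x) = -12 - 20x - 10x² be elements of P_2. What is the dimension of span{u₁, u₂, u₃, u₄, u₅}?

Use coordinates relative to {1, x, x²}.
Form the matrix with u₁, u₂, u₃, u₄, u₅ as columns and reduce.
The echelon form has 1 nonzero row, so the rank is 1.
(With 5 elements in a 3-dimensional space the rank is at most 3.)

dim = 1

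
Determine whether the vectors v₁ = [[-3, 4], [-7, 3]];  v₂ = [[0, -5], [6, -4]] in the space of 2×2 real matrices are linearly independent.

Take coordinates with respect to the standard basis {E₁₁, E₁₂, E₂₁, E₂₂}.
Place the vectors as rows of a 2×4 matrix and reduce to echelon form.
The reduction yields 2 nonzero rows, so the rank is 2.
Since rank = 2 (the number of vectors), the set is linearly independent.

linearly independent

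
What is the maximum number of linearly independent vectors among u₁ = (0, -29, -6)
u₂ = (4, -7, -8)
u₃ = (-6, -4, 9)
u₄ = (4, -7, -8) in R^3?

2

Row-reduce the 4×3 matrix with these as rows.
There are 2 pivot columns, so rank = 2.
(With 4 elements in a 3-dimensional space the rank is at most 3.)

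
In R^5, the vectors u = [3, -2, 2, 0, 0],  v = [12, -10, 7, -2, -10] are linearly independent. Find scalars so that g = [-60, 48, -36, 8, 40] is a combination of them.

g = -4u - 4v

Since u, v are independent, the coefficients expressing g are uniquely determined by a linear system.
Row-reducing the augmented matrix gives the unique coefficients (c₁, c₂) = (-4, -4).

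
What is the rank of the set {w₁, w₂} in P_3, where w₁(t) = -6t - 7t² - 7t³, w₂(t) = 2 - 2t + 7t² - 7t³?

Represent each element by its coordinate vector in ℝ⁴.
Row-reduce the 2×4 matrix with these as rows.
Reduction leaves 2 leading entries, giving rank 2.

2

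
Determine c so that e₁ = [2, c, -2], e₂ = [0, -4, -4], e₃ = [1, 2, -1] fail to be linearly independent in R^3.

c = 4

The vectors are dependent exactly when the determinant of the matrix with rows e₁, e₂, e₃ vanishes.
The determinant works out to 16 - 4*c.
Solving 16 - 4*c = 0 yields c = 4.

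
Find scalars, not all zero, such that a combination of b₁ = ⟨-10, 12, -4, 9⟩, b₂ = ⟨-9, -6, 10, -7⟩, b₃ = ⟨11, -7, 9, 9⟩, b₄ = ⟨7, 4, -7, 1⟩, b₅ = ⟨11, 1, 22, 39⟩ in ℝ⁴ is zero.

Solve the homogeneous system with b₁, b₂, b₃, b₄, b₅ as columns by row-reducing the coefficient matrix.
The free variable yields coefficients (2, 1, 3, 1, -1) (any nonzero multiple also works).

2b₁ + b₂ + 3b₃ + b₄ - b₅ = 0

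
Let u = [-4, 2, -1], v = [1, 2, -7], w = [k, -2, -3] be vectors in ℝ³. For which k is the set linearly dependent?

Place the vectors as rows of a 3×3 matrix; dependence ⇔ determinant zero.
The determinant works out to 88 - 12*k.
Setting this to zero gives k = 22/3.

k = 22/3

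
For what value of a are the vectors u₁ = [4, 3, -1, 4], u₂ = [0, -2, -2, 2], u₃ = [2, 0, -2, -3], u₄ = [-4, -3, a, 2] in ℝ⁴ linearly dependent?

Place the vectors as rows of a 4×4 matrix; dependence ⇔ determinant zero.
Expanding, det = 52 - 52*a.
Solving 52 - 52*a = 0 yields a = 1.

a = 1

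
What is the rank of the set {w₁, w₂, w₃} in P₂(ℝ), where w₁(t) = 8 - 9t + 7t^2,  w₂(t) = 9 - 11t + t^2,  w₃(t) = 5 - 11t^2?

Represent each element by its coordinate vector in ℝ³.
Apply Gaussian elimination to the matrix whose rows are w₁, w₂, w₃.
Exactly 3 pivots survive; hence the rank is 3.

rank 3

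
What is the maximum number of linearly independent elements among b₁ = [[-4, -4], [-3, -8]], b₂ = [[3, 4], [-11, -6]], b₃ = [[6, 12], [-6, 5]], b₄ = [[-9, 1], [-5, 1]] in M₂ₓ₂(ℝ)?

4

Represent each element by its coordinate vector in ℝ⁴.
Put the 4×4 matrix [b₁|b₂|b₃|b₄] into echelon form.
Reduction leaves 4 leading entries, giving rank 4.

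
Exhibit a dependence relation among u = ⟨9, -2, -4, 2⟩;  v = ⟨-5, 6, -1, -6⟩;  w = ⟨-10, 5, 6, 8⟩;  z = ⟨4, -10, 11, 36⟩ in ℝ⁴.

Write the vectors as columns of a matrix and find a nonzero vector in its null space.
A generator of the null space is (1, -3, 2, -1).

u - 3v + 2w - z = 0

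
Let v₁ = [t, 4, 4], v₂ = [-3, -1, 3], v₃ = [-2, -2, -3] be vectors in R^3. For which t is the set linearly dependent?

t = 44/9

The vectors are dependent exactly when the determinant of the matrix with rows v₁, v₂, v₃ vanishes.
The determinant works out to 9*t - 44.
This vanishes exactly when t = 44/9.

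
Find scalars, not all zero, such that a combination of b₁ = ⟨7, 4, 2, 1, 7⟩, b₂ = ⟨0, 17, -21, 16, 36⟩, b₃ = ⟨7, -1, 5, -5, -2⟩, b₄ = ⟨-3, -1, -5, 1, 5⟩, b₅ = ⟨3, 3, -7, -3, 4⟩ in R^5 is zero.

Row-reduce the matrix with b₁, b₂, b₃, b₄, b₅ as columns; the null space gives the coefficients.
The free variable yields coefficients (3, -1, -3, 1, 1) (any nonzero multiple also works).

3b₁ - b₂ - 3b₃ + b₄ + b₅ = 0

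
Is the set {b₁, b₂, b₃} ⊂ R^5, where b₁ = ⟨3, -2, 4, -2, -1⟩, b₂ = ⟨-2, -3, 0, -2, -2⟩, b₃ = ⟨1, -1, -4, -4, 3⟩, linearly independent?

linearly independent

Row-reduce the matrix whose columns are b₁, b₂, b₃.
The reduction yields 3 nonzero rows, so the rank is 3.
Since rank = 3 (the number of vectors), the set is linearly independent.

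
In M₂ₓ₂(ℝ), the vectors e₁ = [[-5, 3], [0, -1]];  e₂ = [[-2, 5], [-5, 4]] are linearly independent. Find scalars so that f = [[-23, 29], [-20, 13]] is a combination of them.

f = 3e₁ + 4e₂

Identify each element with its coordinate vector in ℝ⁴ via {E₁₁, E₁₂, E₂₁, E₂₂}.
Write f = α₁e₁ + α₂e₂ and equate components.
The system has the unique solution (α₁, α₂) = (3, 4).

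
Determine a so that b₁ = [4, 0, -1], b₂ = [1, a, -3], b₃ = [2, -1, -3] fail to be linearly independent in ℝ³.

Dependence holds iff the 3×3 matrix [b₁ b₂ b₃] is singular.
The determinant works out to -10*a - 11.
This vanishes exactly when a = -11/10.

a = -11/10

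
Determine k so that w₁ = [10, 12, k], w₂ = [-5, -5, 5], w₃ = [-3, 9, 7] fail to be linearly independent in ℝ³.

The set is linearly dependent precisely when det[w₁; w₂; w₃] = 0.
Expanding, det = -60*k - 560.
Solving -60*k - 560 = 0 yields k = -28/3.

k = -28/3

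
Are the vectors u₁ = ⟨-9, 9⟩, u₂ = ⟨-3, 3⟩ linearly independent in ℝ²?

Row-reduce the matrix whose columns are u₁, u₂.
The reduction yields 1 nonzero row, so the rank is 1.
Since rank 1 < 2, the set is linearly dependent.

linearly dependent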